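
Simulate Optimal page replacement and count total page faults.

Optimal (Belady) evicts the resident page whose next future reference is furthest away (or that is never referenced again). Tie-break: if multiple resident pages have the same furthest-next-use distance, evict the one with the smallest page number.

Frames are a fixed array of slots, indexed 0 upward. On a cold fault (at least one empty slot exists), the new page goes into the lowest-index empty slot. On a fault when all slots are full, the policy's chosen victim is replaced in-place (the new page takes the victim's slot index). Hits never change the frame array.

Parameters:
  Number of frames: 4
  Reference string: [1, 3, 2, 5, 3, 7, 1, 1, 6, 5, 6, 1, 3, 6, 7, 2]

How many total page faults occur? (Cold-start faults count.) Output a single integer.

Answer: 8

Derivation:
Step 0: ref 1 → FAULT, frames=[1,-,-,-]
Step 1: ref 3 → FAULT, frames=[1,3,-,-]
Step 2: ref 2 → FAULT, frames=[1,3,2,-]
Step 3: ref 5 → FAULT, frames=[1,3,2,5]
Step 4: ref 3 → HIT, frames=[1,3,2,5]
Step 5: ref 7 → FAULT (evict 2), frames=[1,3,7,5]
Step 6: ref 1 → HIT, frames=[1,3,7,5]
Step 7: ref 1 → HIT, frames=[1,3,7,5]
Step 8: ref 6 → FAULT (evict 7), frames=[1,3,6,5]
Step 9: ref 5 → HIT, frames=[1,3,6,5]
Step 10: ref 6 → HIT, frames=[1,3,6,5]
Step 11: ref 1 → HIT, frames=[1,3,6,5]
Step 12: ref 3 → HIT, frames=[1,3,6,5]
Step 13: ref 6 → HIT, frames=[1,3,6,5]
Step 14: ref 7 → FAULT (evict 1), frames=[7,3,6,5]
Step 15: ref 2 → FAULT (evict 3), frames=[7,2,6,5]
Total faults: 8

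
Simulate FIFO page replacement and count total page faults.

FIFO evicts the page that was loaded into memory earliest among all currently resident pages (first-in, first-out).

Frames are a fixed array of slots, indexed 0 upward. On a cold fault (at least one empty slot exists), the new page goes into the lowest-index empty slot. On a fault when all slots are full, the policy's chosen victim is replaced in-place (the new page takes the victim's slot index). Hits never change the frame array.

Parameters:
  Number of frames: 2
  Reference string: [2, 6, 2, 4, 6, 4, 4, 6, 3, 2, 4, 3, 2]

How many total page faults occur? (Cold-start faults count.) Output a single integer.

Step 0: ref 2 → FAULT, frames=[2,-]
Step 1: ref 6 → FAULT, frames=[2,6]
Step 2: ref 2 → HIT, frames=[2,6]
Step 3: ref 4 → FAULT (evict 2), frames=[4,6]
Step 4: ref 6 → HIT, frames=[4,6]
Step 5: ref 4 → HIT, frames=[4,6]
Step 6: ref 4 → HIT, frames=[4,6]
Step 7: ref 6 → HIT, frames=[4,6]
Step 8: ref 3 → FAULT (evict 6), frames=[4,3]
Step 9: ref 2 → FAULT (evict 4), frames=[2,3]
Step 10: ref 4 → FAULT (evict 3), frames=[2,4]
Step 11: ref 3 → FAULT (evict 2), frames=[3,4]
Step 12: ref 2 → FAULT (evict 4), frames=[3,2]
Total faults: 8

Answer: 8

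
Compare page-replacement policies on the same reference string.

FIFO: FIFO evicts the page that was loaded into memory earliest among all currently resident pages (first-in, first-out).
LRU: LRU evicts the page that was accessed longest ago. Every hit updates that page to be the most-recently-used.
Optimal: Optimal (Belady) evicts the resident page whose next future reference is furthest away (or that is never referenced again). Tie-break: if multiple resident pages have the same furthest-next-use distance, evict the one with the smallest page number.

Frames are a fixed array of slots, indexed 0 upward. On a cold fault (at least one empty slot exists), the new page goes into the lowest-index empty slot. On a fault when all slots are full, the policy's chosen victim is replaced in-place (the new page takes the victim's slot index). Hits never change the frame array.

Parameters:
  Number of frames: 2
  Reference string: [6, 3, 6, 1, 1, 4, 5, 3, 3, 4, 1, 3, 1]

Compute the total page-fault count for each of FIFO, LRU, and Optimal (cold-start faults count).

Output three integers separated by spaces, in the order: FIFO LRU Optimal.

Answer: 9 9 7

Derivation:
--- FIFO ---
  step 0: ref 6 -> FAULT, frames=[6,-] (faults so far: 1)
  step 1: ref 3 -> FAULT, frames=[6,3] (faults so far: 2)
  step 2: ref 6 -> HIT, frames=[6,3] (faults so far: 2)
  step 3: ref 1 -> FAULT, evict 6, frames=[1,3] (faults so far: 3)
  step 4: ref 1 -> HIT, frames=[1,3] (faults so far: 3)
  step 5: ref 4 -> FAULT, evict 3, frames=[1,4] (faults so far: 4)
  step 6: ref 5 -> FAULT, evict 1, frames=[5,4] (faults so far: 5)
  step 7: ref 3 -> FAULT, evict 4, frames=[5,3] (faults so far: 6)
  step 8: ref 3 -> HIT, frames=[5,3] (faults so far: 6)
  step 9: ref 4 -> FAULT, evict 5, frames=[4,3] (faults so far: 7)
  step 10: ref 1 -> FAULT, evict 3, frames=[4,1] (faults so far: 8)
  step 11: ref 3 -> FAULT, evict 4, frames=[3,1] (faults so far: 9)
  step 12: ref 1 -> HIT, frames=[3,1] (faults so far: 9)
  FIFO total faults: 9
--- LRU ---
  step 0: ref 6 -> FAULT, frames=[6,-] (faults so far: 1)
  step 1: ref 3 -> FAULT, frames=[6,3] (faults so far: 2)
  step 2: ref 6 -> HIT, frames=[6,3] (faults so far: 2)
  step 3: ref 1 -> FAULT, evict 3, frames=[6,1] (faults so far: 3)
  step 4: ref 1 -> HIT, frames=[6,1] (faults so far: 3)
  step 5: ref 4 -> FAULT, evict 6, frames=[4,1] (faults so far: 4)
  step 6: ref 5 -> FAULT, evict 1, frames=[4,5] (faults so far: 5)
  step 7: ref 3 -> FAULT, evict 4, frames=[3,5] (faults so far: 6)
  step 8: ref 3 -> HIT, frames=[3,5] (faults so far: 6)
  step 9: ref 4 -> FAULT, evict 5, frames=[3,4] (faults so far: 7)
  step 10: ref 1 -> FAULT, evict 3, frames=[1,4] (faults so far: 8)
  step 11: ref 3 -> FAULT, evict 4, frames=[1,3] (faults so far: 9)
  step 12: ref 1 -> HIT, frames=[1,3] (faults so far: 9)
  LRU total faults: 9
--- Optimal ---
  step 0: ref 6 -> FAULT, frames=[6,-] (faults so far: 1)
  step 1: ref 3 -> FAULT, frames=[6,3] (faults so far: 2)
  step 2: ref 6 -> HIT, frames=[6,3] (faults so far: 2)
  step 3: ref 1 -> FAULT, evict 6, frames=[1,3] (faults so far: 3)
  step 4: ref 1 -> HIT, frames=[1,3] (faults so far: 3)
  step 5: ref 4 -> FAULT, evict 1, frames=[4,3] (faults so far: 4)
  step 6: ref 5 -> FAULT, evict 4, frames=[5,3] (faults so far: 5)
  step 7: ref 3 -> HIT, frames=[5,3] (faults so far: 5)
  step 8: ref 3 -> HIT, frames=[5,3] (faults so far: 5)
  step 9: ref 4 -> FAULT, evict 5, frames=[4,3] (faults so far: 6)
  step 10: ref 1 -> FAULT, evict 4, frames=[1,3] (faults so far: 7)
  step 11: ref 3 -> HIT, frames=[1,3] (faults so far: 7)
  step 12: ref 1 -> HIT, frames=[1,3] (faults so far: 7)
  Optimal total faults: 7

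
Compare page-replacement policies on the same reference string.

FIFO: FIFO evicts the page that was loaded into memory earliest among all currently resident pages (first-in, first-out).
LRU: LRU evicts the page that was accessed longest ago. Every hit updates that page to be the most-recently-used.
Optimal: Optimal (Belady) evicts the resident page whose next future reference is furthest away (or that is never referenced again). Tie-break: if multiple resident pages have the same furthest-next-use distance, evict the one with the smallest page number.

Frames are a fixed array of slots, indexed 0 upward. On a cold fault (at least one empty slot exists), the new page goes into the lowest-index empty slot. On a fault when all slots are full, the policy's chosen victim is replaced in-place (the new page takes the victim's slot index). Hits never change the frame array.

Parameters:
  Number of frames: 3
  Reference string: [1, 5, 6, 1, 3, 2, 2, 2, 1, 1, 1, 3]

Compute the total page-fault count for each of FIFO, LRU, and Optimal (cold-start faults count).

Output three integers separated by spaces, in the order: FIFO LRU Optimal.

--- FIFO ---
  step 0: ref 1 -> FAULT, frames=[1,-,-] (faults so far: 1)
  step 1: ref 5 -> FAULT, frames=[1,5,-] (faults so far: 2)
  step 2: ref 6 -> FAULT, frames=[1,5,6] (faults so far: 3)
  step 3: ref 1 -> HIT, frames=[1,5,6] (faults so far: 3)
  step 4: ref 3 -> FAULT, evict 1, frames=[3,5,6] (faults so far: 4)
  step 5: ref 2 -> FAULT, evict 5, frames=[3,2,6] (faults so far: 5)
  step 6: ref 2 -> HIT, frames=[3,2,6] (faults so far: 5)
  step 7: ref 2 -> HIT, frames=[3,2,6] (faults so far: 5)
  step 8: ref 1 -> FAULT, evict 6, frames=[3,2,1] (faults so far: 6)
  step 9: ref 1 -> HIT, frames=[3,2,1] (faults so far: 6)
  step 10: ref 1 -> HIT, frames=[3,2,1] (faults so far: 6)
  step 11: ref 3 -> HIT, frames=[3,2,1] (faults so far: 6)
  FIFO total faults: 6
--- LRU ---
  step 0: ref 1 -> FAULT, frames=[1,-,-] (faults so far: 1)
  step 1: ref 5 -> FAULT, frames=[1,5,-] (faults so far: 2)
  step 2: ref 6 -> FAULT, frames=[1,5,6] (faults so far: 3)
  step 3: ref 1 -> HIT, frames=[1,5,6] (faults so far: 3)
  step 4: ref 3 -> FAULT, evict 5, frames=[1,3,6] (faults so far: 4)
  step 5: ref 2 -> FAULT, evict 6, frames=[1,3,2] (faults so far: 5)
  step 6: ref 2 -> HIT, frames=[1,3,2] (faults so far: 5)
  step 7: ref 2 -> HIT, frames=[1,3,2] (faults so far: 5)
  step 8: ref 1 -> HIT, frames=[1,3,2] (faults so far: 5)
  step 9: ref 1 -> HIT, frames=[1,3,2] (faults so far: 5)
  step 10: ref 1 -> HIT, frames=[1,3,2] (faults so far: 5)
  step 11: ref 3 -> HIT, frames=[1,3,2] (faults so far: 5)
  LRU total faults: 5
--- Optimal ---
  step 0: ref 1 -> FAULT, frames=[1,-,-] (faults so far: 1)
  step 1: ref 5 -> FAULT, frames=[1,5,-] (faults so far: 2)
  step 2: ref 6 -> FAULT, frames=[1,5,6] (faults so far: 3)
  step 3: ref 1 -> HIT, frames=[1,5,6] (faults so far: 3)
  step 4: ref 3 -> FAULT, evict 5, frames=[1,3,6] (faults so far: 4)
  step 5: ref 2 -> FAULT, evict 6, frames=[1,3,2] (faults so far: 5)
  step 6: ref 2 -> HIT, frames=[1,3,2] (faults so far: 5)
  step 7: ref 2 -> HIT, frames=[1,3,2] (faults so far: 5)
  step 8: ref 1 -> HIT, frames=[1,3,2] (faults so far: 5)
  step 9: ref 1 -> HIT, frames=[1,3,2] (faults so far: 5)
  step 10: ref 1 -> HIT, frames=[1,3,2] (faults so far: 5)
  step 11: ref 3 -> HIT, frames=[1,3,2] (faults so far: 5)
  Optimal total faults: 5

Answer: 6 5 5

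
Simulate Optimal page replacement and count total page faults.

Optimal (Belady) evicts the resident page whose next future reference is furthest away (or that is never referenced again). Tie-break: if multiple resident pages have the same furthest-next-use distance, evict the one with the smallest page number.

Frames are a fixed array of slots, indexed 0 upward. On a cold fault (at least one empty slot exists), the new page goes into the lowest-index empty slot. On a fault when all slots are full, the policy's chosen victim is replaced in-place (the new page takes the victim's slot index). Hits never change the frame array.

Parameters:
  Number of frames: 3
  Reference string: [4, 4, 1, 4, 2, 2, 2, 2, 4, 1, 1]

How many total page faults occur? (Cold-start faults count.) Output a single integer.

Step 0: ref 4 → FAULT, frames=[4,-,-]
Step 1: ref 4 → HIT, frames=[4,-,-]
Step 2: ref 1 → FAULT, frames=[4,1,-]
Step 3: ref 4 → HIT, frames=[4,1,-]
Step 4: ref 2 → FAULT, frames=[4,1,2]
Step 5: ref 2 → HIT, frames=[4,1,2]
Step 6: ref 2 → HIT, frames=[4,1,2]
Step 7: ref 2 → HIT, frames=[4,1,2]
Step 8: ref 4 → HIT, frames=[4,1,2]
Step 9: ref 1 → HIT, frames=[4,1,2]
Step 10: ref 1 → HIT, frames=[4,1,2]
Total faults: 3

Answer: 3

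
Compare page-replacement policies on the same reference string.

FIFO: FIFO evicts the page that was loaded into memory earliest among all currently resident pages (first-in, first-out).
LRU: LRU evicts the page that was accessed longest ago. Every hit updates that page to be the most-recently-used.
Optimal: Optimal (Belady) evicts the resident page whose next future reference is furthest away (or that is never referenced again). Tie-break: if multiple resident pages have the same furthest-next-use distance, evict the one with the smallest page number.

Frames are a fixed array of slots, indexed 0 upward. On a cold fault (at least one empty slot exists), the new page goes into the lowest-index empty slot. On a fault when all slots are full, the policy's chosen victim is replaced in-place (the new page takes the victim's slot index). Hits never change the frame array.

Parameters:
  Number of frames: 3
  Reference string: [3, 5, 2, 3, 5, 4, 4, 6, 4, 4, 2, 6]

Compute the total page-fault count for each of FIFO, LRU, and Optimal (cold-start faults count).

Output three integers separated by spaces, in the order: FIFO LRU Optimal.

--- FIFO ---
  step 0: ref 3 -> FAULT, frames=[3,-,-] (faults so far: 1)
  step 1: ref 5 -> FAULT, frames=[3,5,-] (faults so far: 2)
  step 2: ref 2 -> FAULT, frames=[3,5,2] (faults so far: 3)
  step 3: ref 3 -> HIT, frames=[3,5,2] (faults so far: 3)
  step 4: ref 5 -> HIT, frames=[3,5,2] (faults so far: 3)
  step 5: ref 4 -> FAULT, evict 3, frames=[4,5,2] (faults so far: 4)
  step 6: ref 4 -> HIT, frames=[4,5,2] (faults so far: 4)
  step 7: ref 6 -> FAULT, evict 5, frames=[4,6,2] (faults so far: 5)
  step 8: ref 4 -> HIT, frames=[4,6,2] (faults so far: 5)
  step 9: ref 4 -> HIT, frames=[4,6,2] (faults so far: 5)
  step 10: ref 2 -> HIT, frames=[4,6,2] (faults so far: 5)
  step 11: ref 6 -> HIT, frames=[4,6,2] (faults so far: 5)
  FIFO total faults: 5
--- LRU ---
  step 0: ref 3 -> FAULT, frames=[3,-,-] (faults so far: 1)
  step 1: ref 5 -> FAULT, frames=[3,5,-] (faults so far: 2)
  step 2: ref 2 -> FAULT, frames=[3,5,2] (faults so far: 3)
  step 3: ref 3 -> HIT, frames=[3,5,2] (faults so far: 3)
  step 4: ref 5 -> HIT, frames=[3,5,2] (faults so far: 3)
  step 5: ref 4 -> FAULT, evict 2, frames=[3,5,4] (faults so far: 4)
  step 6: ref 4 -> HIT, frames=[3,5,4] (faults so far: 4)
  step 7: ref 6 -> FAULT, evict 3, frames=[6,5,4] (faults so far: 5)
  step 8: ref 4 -> HIT, frames=[6,5,4] (faults so far: 5)
  step 9: ref 4 -> HIT, frames=[6,5,4] (faults so far: 5)
  step 10: ref 2 -> FAULT, evict 5, frames=[6,2,4] (faults so far: 6)
  step 11: ref 6 -> HIT, frames=[6,2,4] (faults so far: 6)
  LRU total faults: 6
--- Optimal ---
  step 0: ref 3 -> FAULT, frames=[3,-,-] (faults so far: 1)
  step 1: ref 5 -> FAULT, frames=[3,5,-] (faults so far: 2)
  step 2: ref 2 -> FAULT, frames=[3,5,2] (faults so far: 3)
  step 3: ref 3 -> HIT, frames=[3,5,2] (faults so far: 3)
  step 4: ref 5 -> HIT, frames=[3,5,2] (faults so far: 3)
  step 5: ref 4 -> FAULT, evict 3, frames=[4,5,2] (faults so far: 4)
  step 6: ref 4 -> HIT, frames=[4,5,2] (faults so far: 4)
  step 7: ref 6 -> FAULT, evict 5, frames=[4,6,2] (faults so far: 5)
  step 8: ref 4 -> HIT, frames=[4,6,2] (faults so far: 5)
  step 9: ref 4 -> HIT, frames=[4,6,2] (faults so far: 5)
  step 10: ref 2 -> HIT, frames=[4,6,2] (faults so far: 5)
  step 11: ref 6 -> HIT, frames=[4,6,2] (faults so far: 5)
  Optimal total faults: 5

Answer: 5 6 5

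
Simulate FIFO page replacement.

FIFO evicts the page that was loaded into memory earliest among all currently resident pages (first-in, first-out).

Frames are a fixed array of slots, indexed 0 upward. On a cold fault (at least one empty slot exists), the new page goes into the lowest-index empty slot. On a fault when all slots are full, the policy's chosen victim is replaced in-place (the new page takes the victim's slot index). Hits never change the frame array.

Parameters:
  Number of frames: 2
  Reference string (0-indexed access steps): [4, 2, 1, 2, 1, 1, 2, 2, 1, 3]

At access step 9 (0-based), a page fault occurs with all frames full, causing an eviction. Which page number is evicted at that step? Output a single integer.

Answer: 2

Derivation:
Step 0: ref 4 -> FAULT, frames=[4,-]
Step 1: ref 2 -> FAULT, frames=[4,2]
Step 2: ref 1 -> FAULT, evict 4, frames=[1,2]
Step 3: ref 2 -> HIT, frames=[1,2]
Step 4: ref 1 -> HIT, frames=[1,2]
Step 5: ref 1 -> HIT, frames=[1,2]
Step 6: ref 2 -> HIT, frames=[1,2]
Step 7: ref 2 -> HIT, frames=[1,2]
Step 8: ref 1 -> HIT, frames=[1,2]
Step 9: ref 3 -> FAULT, evict 2, frames=[1,3]
At step 9: evicted page 2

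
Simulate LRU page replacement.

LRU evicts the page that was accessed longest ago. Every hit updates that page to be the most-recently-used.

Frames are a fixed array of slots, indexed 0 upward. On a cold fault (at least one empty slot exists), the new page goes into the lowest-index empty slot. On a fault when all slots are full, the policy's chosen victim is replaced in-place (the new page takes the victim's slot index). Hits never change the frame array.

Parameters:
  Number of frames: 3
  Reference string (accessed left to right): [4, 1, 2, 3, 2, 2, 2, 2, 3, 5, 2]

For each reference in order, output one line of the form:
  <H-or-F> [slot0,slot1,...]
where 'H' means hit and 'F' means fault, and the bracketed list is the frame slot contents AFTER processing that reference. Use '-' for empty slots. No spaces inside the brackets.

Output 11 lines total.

F [4,-,-]
F [4,1,-]
F [4,1,2]
F [3,1,2]
H [3,1,2]
H [3,1,2]
H [3,1,2]
H [3,1,2]
H [3,1,2]
F [3,5,2]
H [3,5,2]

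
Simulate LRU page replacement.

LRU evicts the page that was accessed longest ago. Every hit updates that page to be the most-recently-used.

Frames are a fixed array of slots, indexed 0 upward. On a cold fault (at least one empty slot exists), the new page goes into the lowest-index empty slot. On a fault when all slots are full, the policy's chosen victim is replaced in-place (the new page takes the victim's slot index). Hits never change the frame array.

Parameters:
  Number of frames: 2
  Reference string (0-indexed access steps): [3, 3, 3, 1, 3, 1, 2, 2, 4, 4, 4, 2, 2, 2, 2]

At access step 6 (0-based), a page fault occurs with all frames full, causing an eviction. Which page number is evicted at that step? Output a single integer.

Answer: 3

Derivation:
Step 0: ref 3 -> FAULT, frames=[3,-]
Step 1: ref 3 -> HIT, frames=[3,-]
Step 2: ref 3 -> HIT, frames=[3,-]
Step 3: ref 1 -> FAULT, frames=[3,1]
Step 4: ref 3 -> HIT, frames=[3,1]
Step 5: ref 1 -> HIT, frames=[3,1]
Step 6: ref 2 -> FAULT, evict 3, frames=[2,1]
At step 6: evicted page 3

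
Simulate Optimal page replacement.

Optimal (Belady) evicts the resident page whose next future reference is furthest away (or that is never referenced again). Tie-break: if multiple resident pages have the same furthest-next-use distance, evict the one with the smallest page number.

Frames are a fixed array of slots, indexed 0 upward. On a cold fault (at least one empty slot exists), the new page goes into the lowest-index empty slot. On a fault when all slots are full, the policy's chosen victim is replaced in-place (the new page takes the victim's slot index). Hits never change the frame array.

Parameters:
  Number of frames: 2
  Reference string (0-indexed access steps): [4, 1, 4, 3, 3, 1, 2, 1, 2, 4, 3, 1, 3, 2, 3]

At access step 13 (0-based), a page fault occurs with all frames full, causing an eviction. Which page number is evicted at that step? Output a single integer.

Step 0: ref 4 -> FAULT, frames=[4,-]
Step 1: ref 1 -> FAULT, frames=[4,1]
Step 2: ref 4 -> HIT, frames=[4,1]
Step 3: ref 3 -> FAULT, evict 4, frames=[3,1]
Step 4: ref 3 -> HIT, frames=[3,1]
Step 5: ref 1 -> HIT, frames=[3,1]
Step 6: ref 2 -> FAULT, evict 3, frames=[2,1]
Step 7: ref 1 -> HIT, frames=[2,1]
Step 8: ref 2 -> HIT, frames=[2,1]
Step 9: ref 4 -> FAULT, evict 2, frames=[4,1]
Step 10: ref 3 -> FAULT, evict 4, frames=[3,1]
Step 11: ref 1 -> HIT, frames=[3,1]
Step 12: ref 3 -> HIT, frames=[3,1]
Step 13: ref 2 -> FAULT, evict 1, frames=[3,2]
At step 13: evicted page 1

Answer: 1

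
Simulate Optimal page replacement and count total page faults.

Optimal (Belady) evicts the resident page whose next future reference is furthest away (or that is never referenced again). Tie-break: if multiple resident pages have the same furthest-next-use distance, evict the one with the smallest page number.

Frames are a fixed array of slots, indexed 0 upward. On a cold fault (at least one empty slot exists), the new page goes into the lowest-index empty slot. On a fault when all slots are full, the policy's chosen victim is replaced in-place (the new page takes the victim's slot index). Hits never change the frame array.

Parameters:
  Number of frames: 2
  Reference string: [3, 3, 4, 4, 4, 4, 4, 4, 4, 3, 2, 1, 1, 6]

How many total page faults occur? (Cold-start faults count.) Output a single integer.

Step 0: ref 3 → FAULT, frames=[3,-]
Step 1: ref 3 → HIT, frames=[3,-]
Step 2: ref 4 → FAULT, frames=[3,4]
Step 3: ref 4 → HIT, frames=[3,4]
Step 4: ref 4 → HIT, frames=[3,4]
Step 5: ref 4 → HIT, frames=[3,4]
Step 6: ref 4 → HIT, frames=[3,4]
Step 7: ref 4 → HIT, frames=[3,4]
Step 8: ref 4 → HIT, frames=[3,4]
Step 9: ref 3 → HIT, frames=[3,4]
Step 10: ref 2 → FAULT (evict 3), frames=[2,4]
Step 11: ref 1 → FAULT (evict 2), frames=[1,4]
Step 12: ref 1 → HIT, frames=[1,4]
Step 13: ref 6 → FAULT (evict 1), frames=[6,4]
Total faults: 5

Answer: 5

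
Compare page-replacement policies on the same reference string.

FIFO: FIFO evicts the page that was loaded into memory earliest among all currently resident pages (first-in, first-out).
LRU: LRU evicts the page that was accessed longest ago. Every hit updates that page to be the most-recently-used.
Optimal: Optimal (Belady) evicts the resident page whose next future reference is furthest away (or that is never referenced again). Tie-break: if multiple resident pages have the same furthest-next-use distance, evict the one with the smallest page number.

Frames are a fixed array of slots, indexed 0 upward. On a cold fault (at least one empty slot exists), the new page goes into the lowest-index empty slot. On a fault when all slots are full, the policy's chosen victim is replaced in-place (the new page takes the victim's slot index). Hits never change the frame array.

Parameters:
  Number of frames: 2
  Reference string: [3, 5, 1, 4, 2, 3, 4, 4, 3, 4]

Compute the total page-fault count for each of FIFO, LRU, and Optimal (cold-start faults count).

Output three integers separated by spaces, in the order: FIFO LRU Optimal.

Answer: 7 7 6

Derivation:
--- FIFO ---
  step 0: ref 3 -> FAULT, frames=[3,-] (faults so far: 1)
  step 1: ref 5 -> FAULT, frames=[3,5] (faults so far: 2)
  step 2: ref 1 -> FAULT, evict 3, frames=[1,5] (faults so far: 3)
  step 3: ref 4 -> FAULT, evict 5, frames=[1,4] (faults so far: 4)
  step 4: ref 2 -> FAULT, evict 1, frames=[2,4] (faults so far: 5)
  step 5: ref 3 -> FAULT, evict 4, frames=[2,3] (faults so far: 6)
  step 6: ref 4 -> FAULT, evict 2, frames=[4,3] (faults so far: 7)
  step 7: ref 4 -> HIT, frames=[4,3] (faults so far: 7)
  step 8: ref 3 -> HIT, frames=[4,3] (faults so far: 7)
  step 9: ref 4 -> HIT, frames=[4,3] (faults so far: 7)
  FIFO total faults: 7
--- LRU ---
  step 0: ref 3 -> FAULT, frames=[3,-] (faults so far: 1)
  step 1: ref 5 -> FAULT, frames=[3,5] (faults so far: 2)
  step 2: ref 1 -> FAULT, evict 3, frames=[1,5] (faults so far: 3)
  step 3: ref 4 -> FAULT, evict 5, frames=[1,4] (faults so far: 4)
  step 4: ref 2 -> FAULT, evict 1, frames=[2,4] (faults so far: 5)
  step 5: ref 3 -> FAULT, evict 4, frames=[2,3] (faults so far: 6)
  step 6: ref 4 -> FAULT, evict 2, frames=[4,3] (faults so far: 7)
  step 7: ref 4 -> HIT, frames=[4,3] (faults so far: 7)
  step 8: ref 3 -> HIT, frames=[4,3] (faults so far: 7)
  step 9: ref 4 -> HIT, frames=[4,3] (faults so far: 7)
  LRU total faults: 7
--- Optimal ---
  step 0: ref 3 -> FAULT, frames=[3,-] (faults so far: 1)
  step 1: ref 5 -> FAULT, frames=[3,5] (faults so far: 2)
  step 2: ref 1 -> FAULT, evict 5, frames=[3,1] (faults so far: 3)
  step 3: ref 4 -> FAULT, evict 1, frames=[3,4] (faults so far: 4)
  step 4: ref 2 -> FAULT, evict 4, frames=[3,2] (faults so far: 5)
  step 5: ref 3 -> HIT, frames=[3,2] (faults so far: 5)
  step 6: ref 4 -> FAULT, evict 2, frames=[3,4] (faults so far: 6)
  step 7: ref 4 -> HIT, frames=[3,4] (faults so far: 6)
  step 8: ref 3 -> HIT, frames=[3,4] (faults so far: 6)
  step 9: ref 4 -> HIT, frames=[3,4] (faults so far: 6)
  Optimal total faults: 6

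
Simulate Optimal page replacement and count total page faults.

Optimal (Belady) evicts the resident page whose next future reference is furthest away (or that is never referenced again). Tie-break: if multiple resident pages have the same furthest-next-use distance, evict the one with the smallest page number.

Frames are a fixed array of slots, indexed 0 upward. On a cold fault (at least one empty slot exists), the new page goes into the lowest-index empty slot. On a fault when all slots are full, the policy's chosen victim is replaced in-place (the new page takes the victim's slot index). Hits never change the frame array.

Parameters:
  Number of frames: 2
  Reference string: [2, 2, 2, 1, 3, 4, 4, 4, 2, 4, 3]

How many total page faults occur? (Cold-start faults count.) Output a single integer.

Answer: 5

Derivation:
Step 0: ref 2 → FAULT, frames=[2,-]
Step 1: ref 2 → HIT, frames=[2,-]
Step 2: ref 2 → HIT, frames=[2,-]
Step 3: ref 1 → FAULT, frames=[2,1]
Step 4: ref 3 → FAULT (evict 1), frames=[2,3]
Step 5: ref 4 → FAULT (evict 3), frames=[2,4]
Step 6: ref 4 → HIT, frames=[2,4]
Step 7: ref 4 → HIT, frames=[2,4]
Step 8: ref 2 → HIT, frames=[2,4]
Step 9: ref 4 → HIT, frames=[2,4]
Step 10: ref 3 → FAULT (evict 2), frames=[3,4]
Total faults: 5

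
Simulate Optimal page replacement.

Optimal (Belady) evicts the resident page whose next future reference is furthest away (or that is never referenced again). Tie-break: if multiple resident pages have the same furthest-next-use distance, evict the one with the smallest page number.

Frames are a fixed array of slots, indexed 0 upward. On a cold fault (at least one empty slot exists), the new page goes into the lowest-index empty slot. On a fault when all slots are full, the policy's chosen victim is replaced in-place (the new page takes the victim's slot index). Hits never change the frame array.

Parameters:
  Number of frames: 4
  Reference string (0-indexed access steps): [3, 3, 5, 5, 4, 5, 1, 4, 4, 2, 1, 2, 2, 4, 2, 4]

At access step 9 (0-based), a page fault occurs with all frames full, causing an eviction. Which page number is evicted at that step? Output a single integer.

Step 0: ref 3 -> FAULT, frames=[3,-,-,-]
Step 1: ref 3 -> HIT, frames=[3,-,-,-]
Step 2: ref 5 -> FAULT, frames=[3,5,-,-]
Step 3: ref 5 -> HIT, frames=[3,5,-,-]
Step 4: ref 4 -> FAULT, frames=[3,5,4,-]
Step 5: ref 5 -> HIT, frames=[3,5,4,-]
Step 6: ref 1 -> FAULT, frames=[3,5,4,1]
Step 7: ref 4 -> HIT, frames=[3,5,4,1]
Step 8: ref 4 -> HIT, frames=[3,5,4,1]
Step 9: ref 2 -> FAULT, evict 3, frames=[2,5,4,1]
At step 9: evicted page 3

Answer: 3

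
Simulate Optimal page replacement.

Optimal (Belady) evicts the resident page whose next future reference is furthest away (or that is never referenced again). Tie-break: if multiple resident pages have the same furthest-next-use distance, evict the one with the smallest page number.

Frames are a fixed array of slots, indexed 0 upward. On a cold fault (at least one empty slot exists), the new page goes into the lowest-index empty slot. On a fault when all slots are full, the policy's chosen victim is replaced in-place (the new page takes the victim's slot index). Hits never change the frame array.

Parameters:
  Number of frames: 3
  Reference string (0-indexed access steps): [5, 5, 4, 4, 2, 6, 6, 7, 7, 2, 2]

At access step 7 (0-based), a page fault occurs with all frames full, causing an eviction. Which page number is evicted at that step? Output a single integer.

Answer: 5

Derivation:
Step 0: ref 5 -> FAULT, frames=[5,-,-]
Step 1: ref 5 -> HIT, frames=[5,-,-]
Step 2: ref 4 -> FAULT, frames=[5,4,-]
Step 3: ref 4 -> HIT, frames=[5,4,-]
Step 4: ref 2 -> FAULT, frames=[5,4,2]
Step 5: ref 6 -> FAULT, evict 4, frames=[5,6,2]
Step 6: ref 6 -> HIT, frames=[5,6,2]
Step 7: ref 7 -> FAULT, evict 5, frames=[7,6,2]
At step 7: evicted page 5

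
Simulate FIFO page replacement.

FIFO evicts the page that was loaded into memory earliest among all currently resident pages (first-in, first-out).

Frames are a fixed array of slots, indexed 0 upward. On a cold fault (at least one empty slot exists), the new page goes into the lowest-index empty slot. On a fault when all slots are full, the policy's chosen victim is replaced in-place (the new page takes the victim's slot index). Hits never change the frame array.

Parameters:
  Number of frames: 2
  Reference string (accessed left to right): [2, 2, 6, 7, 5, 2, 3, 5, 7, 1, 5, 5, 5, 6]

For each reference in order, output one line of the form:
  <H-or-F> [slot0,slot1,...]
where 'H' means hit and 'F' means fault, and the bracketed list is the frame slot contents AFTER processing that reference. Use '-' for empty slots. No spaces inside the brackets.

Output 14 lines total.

F [2,-]
H [2,-]
F [2,6]
F [7,6]
F [7,5]
F [2,5]
F [2,3]
F [5,3]
F [5,7]
F [1,7]
F [1,5]
H [1,5]
H [1,5]
F [6,5]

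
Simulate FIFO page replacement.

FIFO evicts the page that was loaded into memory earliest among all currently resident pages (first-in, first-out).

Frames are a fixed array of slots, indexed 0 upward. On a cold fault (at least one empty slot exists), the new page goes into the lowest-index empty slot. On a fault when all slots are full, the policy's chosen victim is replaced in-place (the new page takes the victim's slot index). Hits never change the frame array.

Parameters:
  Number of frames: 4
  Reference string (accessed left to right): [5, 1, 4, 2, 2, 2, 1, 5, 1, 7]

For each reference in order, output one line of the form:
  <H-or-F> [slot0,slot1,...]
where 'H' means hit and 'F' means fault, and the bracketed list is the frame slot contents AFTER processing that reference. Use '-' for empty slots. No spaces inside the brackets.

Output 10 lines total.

F [5,-,-,-]
F [5,1,-,-]
F [5,1,4,-]
F [5,1,4,2]
H [5,1,4,2]
H [5,1,4,2]
H [5,1,4,2]
H [5,1,4,2]
H [5,1,4,2]
F [7,1,4,2]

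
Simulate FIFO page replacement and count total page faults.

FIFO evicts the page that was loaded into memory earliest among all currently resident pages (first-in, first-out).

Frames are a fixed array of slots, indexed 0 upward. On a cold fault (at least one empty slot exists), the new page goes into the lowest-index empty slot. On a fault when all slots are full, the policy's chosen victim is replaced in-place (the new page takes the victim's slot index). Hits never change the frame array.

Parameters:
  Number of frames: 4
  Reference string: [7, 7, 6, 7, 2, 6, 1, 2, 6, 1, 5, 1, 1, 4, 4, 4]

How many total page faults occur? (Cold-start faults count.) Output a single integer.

Answer: 6

Derivation:
Step 0: ref 7 → FAULT, frames=[7,-,-,-]
Step 1: ref 7 → HIT, frames=[7,-,-,-]
Step 2: ref 6 → FAULT, frames=[7,6,-,-]
Step 3: ref 7 → HIT, frames=[7,6,-,-]
Step 4: ref 2 → FAULT, frames=[7,6,2,-]
Step 5: ref 6 → HIT, frames=[7,6,2,-]
Step 6: ref 1 → FAULT, frames=[7,6,2,1]
Step 7: ref 2 → HIT, frames=[7,6,2,1]
Step 8: ref 6 → HIT, frames=[7,6,2,1]
Step 9: ref 1 → HIT, frames=[7,6,2,1]
Step 10: ref 5 → FAULT (evict 7), frames=[5,6,2,1]
Step 11: ref 1 → HIT, frames=[5,6,2,1]
Step 12: ref 1 → HIT, frames=[5,6,2,1]
Step 13: ref 4 → FAULT (evict 6), frames=[5,4,2,1]
Step 14: ref 4 → HIT, frames=[5,4,2,1]
Step 15: ref 4 → HIT, frames=[5,4,2,1]
Total faults: 6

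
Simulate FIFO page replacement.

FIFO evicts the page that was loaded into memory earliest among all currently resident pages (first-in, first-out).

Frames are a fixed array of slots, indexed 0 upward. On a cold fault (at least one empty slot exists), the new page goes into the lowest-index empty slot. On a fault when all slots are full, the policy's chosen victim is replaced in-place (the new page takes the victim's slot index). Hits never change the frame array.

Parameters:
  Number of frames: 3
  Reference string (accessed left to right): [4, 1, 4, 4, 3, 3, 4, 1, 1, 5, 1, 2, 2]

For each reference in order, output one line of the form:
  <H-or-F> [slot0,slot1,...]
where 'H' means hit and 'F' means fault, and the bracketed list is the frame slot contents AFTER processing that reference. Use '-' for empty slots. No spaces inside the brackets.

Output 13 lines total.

F [4,-,-]
F [4,1,-]
H [4,1,-]
H [4,1,-]
F [4,1,3]
H [4,1,3]
H [4,1,3]
H [4,1,3]
H [4,1,3]
F [5,1,3]
H [5,1,3]
F [5,2,3]
H [5,2,3]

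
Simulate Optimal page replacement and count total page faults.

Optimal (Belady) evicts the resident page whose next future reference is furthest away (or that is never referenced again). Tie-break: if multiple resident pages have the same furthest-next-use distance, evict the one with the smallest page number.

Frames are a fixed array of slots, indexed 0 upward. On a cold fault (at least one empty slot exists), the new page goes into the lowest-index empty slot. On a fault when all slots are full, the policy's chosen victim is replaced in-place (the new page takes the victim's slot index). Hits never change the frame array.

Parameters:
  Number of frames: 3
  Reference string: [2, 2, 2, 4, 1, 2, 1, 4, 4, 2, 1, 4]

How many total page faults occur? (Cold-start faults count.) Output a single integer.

Answer: 3

Derivation:
Step 0: ref 2 → FAULT, frames=[2,-,-]
Step 1: ref 2 → HIT, frames=[2,-,-]
Step 2: ref 2 → HIT, frames=[2,-,-]
Step 3: ref 4 → FAULT, frames=[2,4,-]
Step 4: ref 1 → FAULT, frames=[2,4,1]
Step 5: ref 2 → HIT, frames=[2,4,1]
Step 6: ref 1 → HIT, frames=[2,4,1]
Step 7: ref 4 → HIT, frames=[2,4,1]
Step 8: ref 4 → HIT, frames=[2,4,1]
Step 9: ref 2 → HIT, frames=[2,4,1]
Step 10: ref 1 → HIT, frames=[2,4,1]
Step 11: ref 4 → HIT, frames=[2,4,1]
Total faults: 3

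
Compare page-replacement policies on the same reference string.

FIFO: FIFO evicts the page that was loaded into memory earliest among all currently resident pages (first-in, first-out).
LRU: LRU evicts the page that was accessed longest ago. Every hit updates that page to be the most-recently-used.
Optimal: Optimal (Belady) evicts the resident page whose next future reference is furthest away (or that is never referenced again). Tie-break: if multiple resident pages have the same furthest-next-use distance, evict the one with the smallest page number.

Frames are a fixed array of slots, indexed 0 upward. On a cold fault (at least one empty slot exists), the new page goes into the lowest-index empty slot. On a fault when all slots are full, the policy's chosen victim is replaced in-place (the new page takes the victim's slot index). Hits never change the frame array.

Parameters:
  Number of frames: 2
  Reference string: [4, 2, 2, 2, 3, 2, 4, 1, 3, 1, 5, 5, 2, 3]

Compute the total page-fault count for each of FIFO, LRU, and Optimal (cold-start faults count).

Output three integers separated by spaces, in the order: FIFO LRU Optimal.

--- FIFO ---
  step 0: ref 4 -> FAULT, frames=[4,-] (faults so far: 1)
  step 1: ref 2 -> FAULT, frames=[4,2] (faults so far: 2)
  step 2: ref 2 -> HIT, frames=[4,2] (faults so far: 2)
  step 3: ref 2 -> HIT, frames=[4,2] (faults so far: 2)
  step 4: ref 3 -> FAULT, evict 4, frames=[3,2] (faults so far: 3)
  step 5: ref 2 -> HIT, frames=[3,2] (faults so far: 3)
  step 6: ref 4 -> FAULT, evict 2, frames=[3,4] (faults so far: 4)
  step 7: ref 1 -> FAULT, evict 3, frames=[1,4] (faults so far: 5)
  step 8: ref 3 -> FAULT, evict 4, frames=[1,3] (faults so far: 6)
  step 9: ref 1 -> HIT, frames=[1,3] (faults so far: 6)
  step 10: ref 5 -> FAULT, evict 1, frames=[5,3] (faults so far: 7)
  step 11: ref 5 -> HIT, frames=[5,3] (faults so far: 7)
  step 12: ref 2 -> FAULT, evict 3, frames=[5,2] (faults so far: 8)
  step 13: ref 3 -> FAULT, evict 5, frames=[3,2] (faults so far: 9)
  FIFO total faults: 9
--- LRU ---
  step 0: ref 4 -> FAULT, frames=[4,-] (faults so far: 1)
  step 1: ref 2 -> FAULT, frames=[4,2] (faults so far: 2)
  step 2: ref 2 -> HIT, frames=[4,2] (faults so far: 2)
  step 3: ref 2 -> HIT, frames=[4,2] (faults so far: 2)
  step 4: ref 3 -> FAULT, evict 4, frames=[3,2] (faults so far: 3)
  step 5: ref 2 -> HIT, frames=[3,2] (faults so far: 3)
  step 6: ref 4 -> FAULT, evict 3, frames=[4,2] (faults so far: 4)
  step 7: ref 1 -> FAULT, evict 2, frames=[4,1] (faults so far: 5)
  step 8: ref 3 -> FAULT, evict 4, frames=[3,1] (faults so far: 6)
  step 9: ref 1 -> HIT, frames=[3,1] (faults so far: 6)
  step 10: ref 5 -> FAULT, evict 3, frames=[5,1] (faults so far: 7)
  step 11: ref 5 -> HIT, frames=[5,1] (faults so far: 7)
  step 12: ref 2 -> FAULT, evict 1, frames=[5,2] (faults so far: 8)
  step 13: ref 3 -> FAULT, evict 5, frames=[3,2] (faults so far: 9)
  LRU total faults: 9
--- Optimal ---
  step 0: ref 4 -> FAULT, frames=[4,-] (faults so far: 1)
  step 1: ref 2 -> FAULT, frames=[4,2] (faults so far: 2)
  step 2: ref 2 -> HIT, frames=[4,2] (faults so far: 2)
  step 3: ref 2 -> HIT, frames=[4,2] (faults so far: 2)
  step 4: ref 3 -> FAULT, evict 4, frames=[3,2] (faults so far: 3)
  step 5: ref 2 -> HIT, frames=[3,2] (faults so far: 3)
  step 6: ref 4 -> FAULT, evict 2, frames=[3,4] (faults so far: 4)
  step 7: ref 1 -> FAULT, evict 4, frames=[3,1] (faults so far: 5)
  step 8: ref 3 -> HIT, frames=[3,1] (faults so far: 5)
  step 9: ref 1 -> HIT, frames=[3,1] (faults so far: 5)
  step 10: ref 5 -> FAULT, evict 1, frames=[3,5] (faults so far: 6)
  step 11: ref 5 -> HIT, frames=[3,5] (faults so far: 6)
  step 12: ref 2 -> FAULT, evict 5, frames=[3,2] (faults so far: 7)
  step 13: ref 3 -> HIT, frames=[3,2] (faults so far: 7)
  Optimal total faults: 7

Answer: 9 9 7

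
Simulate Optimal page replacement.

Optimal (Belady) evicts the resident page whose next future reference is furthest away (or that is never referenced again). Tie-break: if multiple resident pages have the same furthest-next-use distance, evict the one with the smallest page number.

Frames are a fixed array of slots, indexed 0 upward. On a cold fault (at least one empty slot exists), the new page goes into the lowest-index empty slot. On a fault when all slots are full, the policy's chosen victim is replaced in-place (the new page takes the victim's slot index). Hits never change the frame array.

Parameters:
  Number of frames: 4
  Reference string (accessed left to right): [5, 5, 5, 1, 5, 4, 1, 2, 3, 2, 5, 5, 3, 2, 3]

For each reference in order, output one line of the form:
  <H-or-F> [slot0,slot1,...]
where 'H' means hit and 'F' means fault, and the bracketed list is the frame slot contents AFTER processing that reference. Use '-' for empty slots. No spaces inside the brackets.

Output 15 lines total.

F [5,-,-,-]
H [5,-,-,-]
H [5,-,-,-]
F [5,1,-,-]
H [5,1,-,-]
F [5,1,4,-]
H [5,1,4,-]
F [5,1,4,2]
F [5,3,4,2]
H [5,3,4,2]
H [5,3,4,2]
H [5,3,4,2]
H [5,3,4,2]
H [5,3,4,2]
H [5,3,4,2]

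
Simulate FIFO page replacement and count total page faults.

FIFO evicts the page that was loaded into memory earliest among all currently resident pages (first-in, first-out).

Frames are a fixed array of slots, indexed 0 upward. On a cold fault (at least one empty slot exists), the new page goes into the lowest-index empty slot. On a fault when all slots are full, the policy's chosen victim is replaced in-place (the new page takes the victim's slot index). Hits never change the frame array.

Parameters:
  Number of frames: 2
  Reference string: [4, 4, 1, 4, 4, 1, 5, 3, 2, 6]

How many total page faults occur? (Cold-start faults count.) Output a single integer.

Step 0: ref 4 → FAULT, frames=[4,-]
Step 1: ref 4 → HIT, frames=[4,-]
Step 2: ref 1 → FAULT, frames=[4,1]
Step 3: ref 4 → HIT, frames=[4,1]
Step 4: ref 4 → HIT, frames=[4,1]
Step 5: ref 1 → HIT, frames=[4,1]
Step 6: ref 5 → FAULT (evict 4), frames=[5,1]
Step 7: ref 3 → FAULT (evict 1), frames=[5,3]
Step 8: ref 2 → FAULT (evict 5), frames=[2,3]
Step 9: ref 6 → FAULT (evict 3), frames=[2,6]
Total faults: 6

Answer: 6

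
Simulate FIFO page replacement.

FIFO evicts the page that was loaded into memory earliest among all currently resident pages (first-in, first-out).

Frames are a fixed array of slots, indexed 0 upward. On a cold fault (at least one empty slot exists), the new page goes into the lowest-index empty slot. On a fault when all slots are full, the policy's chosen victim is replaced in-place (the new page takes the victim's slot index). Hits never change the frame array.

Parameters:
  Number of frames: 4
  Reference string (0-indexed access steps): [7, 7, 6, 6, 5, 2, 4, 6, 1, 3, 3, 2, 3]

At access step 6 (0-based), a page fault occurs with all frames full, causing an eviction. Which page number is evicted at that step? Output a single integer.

Step 0: ref 7 -> FAULT, frames=[7,-,-,-]
Step 1: ref 7 -> HIT, frames=[7,-,-,-]
Step 2: ref 6 -> FAULT, frames=[7,6,-,-]
Step 3: ref 6 -> HIT, frames=[7,6,-,-]
Step 4: ref 5 -> FAULT, frames=[7,6,5,-]
Step 5: ref 2 -> FAULT, frames=[7,6,5,2]
Step 6: ref 4 -> FAULT, evict 7, frames=[4,6,5,2]
At step 6: evicted page 7

Answer: 7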